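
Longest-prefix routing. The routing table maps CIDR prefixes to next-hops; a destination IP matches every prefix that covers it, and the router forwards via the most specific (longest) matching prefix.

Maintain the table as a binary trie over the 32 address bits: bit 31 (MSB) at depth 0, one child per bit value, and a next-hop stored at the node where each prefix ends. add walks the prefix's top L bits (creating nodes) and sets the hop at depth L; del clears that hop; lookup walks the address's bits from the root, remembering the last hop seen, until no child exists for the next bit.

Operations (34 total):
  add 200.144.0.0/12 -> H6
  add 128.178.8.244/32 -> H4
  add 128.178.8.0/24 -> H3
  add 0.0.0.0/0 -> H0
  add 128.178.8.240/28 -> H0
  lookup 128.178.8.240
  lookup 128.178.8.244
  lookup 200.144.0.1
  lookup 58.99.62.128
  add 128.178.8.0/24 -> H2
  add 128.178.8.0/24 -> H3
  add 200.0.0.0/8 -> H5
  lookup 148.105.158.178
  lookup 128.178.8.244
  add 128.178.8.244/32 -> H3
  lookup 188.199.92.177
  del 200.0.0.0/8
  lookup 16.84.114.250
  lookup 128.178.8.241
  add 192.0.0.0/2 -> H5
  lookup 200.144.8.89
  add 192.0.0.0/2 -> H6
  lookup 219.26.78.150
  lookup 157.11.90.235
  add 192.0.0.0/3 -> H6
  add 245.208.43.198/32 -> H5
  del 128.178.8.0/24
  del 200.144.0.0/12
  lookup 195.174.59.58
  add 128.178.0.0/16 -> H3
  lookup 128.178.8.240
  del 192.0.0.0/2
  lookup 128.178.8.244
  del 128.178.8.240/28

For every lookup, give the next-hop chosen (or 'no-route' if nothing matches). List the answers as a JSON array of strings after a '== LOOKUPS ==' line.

Apply in order:
  + 200.144.0.0/12 (H6) depth=12
  + 128.178.8.244/32 (H4) depth=32
  + 128.178.8.0/24 (H3) depth=24
  + 0.0.0.0/0 (H0) depth=0
  + 128.178.8.240/28 (H0) depth=28
  lookup 128.178.8.240: bits 10000000101100100000100011110 walk d0:H0→d1:-→d2:-→d3:-→d4:-→d5:-→d6:-→d7:-→d8:-→d9:-→d10:-→d11:-→d12:-→d13:-→d14:-→d15:-→d16:-→d17:-→d18:-→d19:-→d20:-→d21:-→d22:-→d23:-→d24:H3→d25:-→d26:-→d27:-→d28:H0→d29:- -> H0
  lookup 128.178.8.244: bits 10000000101100100000100011110100 walk d0:H0→d1:-→d2:-→d3:-→d4:-→d5:-→d6:-→d7:-→d8:-→d9:-→d10:-→d11:-→d12:-→d13:-→d14:-→d15:-→d16:-→d17:-→d18:-→d19:-→d20:-→d21:-→d22:-→d23:-→d24:H3→d25:-→d26:-→d27:-→d28:H0→d29:-→d30:-→d31:-→d32:H4 -> H4
  lookup 200.144.0.1: bits 110010001001 walk d0:H0→d1:-→d2:-→d3:-→d4:-→d5:-→d6:-→d7:-→d8:-→d9:-→d10:-→d11:-→d12:H6 -> H6
  lookup 58.99.62.128: bits ε walk d0:H0 -> H0
  + 128.178.8.0/24 (H2) depth=24
  + 128.178.8.0/24 (H3) depth=24
  + 200.0.0.0/8 (H5) depth=8
  lookup 148.105.158.178: bits 100 walk d0:H0→d1:-→d2:-→d3:- -> H0
  lookup 128.178.8.244: bits 10000000101100100000100011110100 walk d0:H0→d1:-→d2:-→d3:-→d4:-→d5:-→d6:-→d7:-→d8:-→d9:-→d10:-→d11:-→d12:-→d13:-→d14:-→d15:-→d16:-→d17:-→d18:-→d19:-→d20:-→d21:-→d22:-→d23:-→d24:H3→d25:-→d26:-→d27:-→d28:H0→d29:-→d30:-→d31:-→d32:H4 -> H4
  + 128.178.8.244/32 (H3) depth=32
  lookup 188.199.92.177: bits 10 walk d0:H0→d1:-→d2:- -> H0
  - 200.0.0.0/8 clear@8
  lookup 16.84.114.250: bits ε walk d0:H0 -> H0
  lookup 128.178.8.241: bits 10000000101100100000100011110 walk d0:H0→d1:-→d2:-→d3:-→d4:-→d5:-→d6:-→d7:-→d8:-→d9:-→d10:-→d11:-→d12:-→d13:-→d14:-→d15:-→d16:-→d17:-→d18:-→d19:-→d20:-→d21:-→d22:-→d23:-→d24:H3→d25:-→d26:-→d27:-→d28:H0→d29:- -> H0
  + 192.0.0.0/2 (H5) depth=2
  lookup 200.144.8.89: bits 110010001001 walk d0:H0→d1:-→d2:H5→d3:-→d4:-→d5:-→d6:-→d7:-→d8:-→d9:-→d10:-→d11:-→d12:H6 -> H6
  + 192.0.0.0/2 (H6) depth=2
  lookup 219.26.78.150: bits 110 walk d0:H0→d1:-→d2:H6→d3:- -> H6
  lookup 157.11.90.235: bits 100 walk d0:H0→d1:-→d2:-→d3:- -> H0
  + 192.0.0.0/3 (H6) depth=3
  + 245.208.43.198/32 (H5) depth=32
  - 128.178.8.0/24 clear@24
  - 200.144.0.0/12 clear@12
  lookup 195.174.59.58: bits 1100 walk d0:H0→d1:-→d2:H6→d3:H6→d4:- -> H6
  + 128.178.0.0/16 (H3) depth=16
  lookup 128.178.8.240: bits 10000000101100100000100011110 walk d0:H0→d1:-→d2:-→d3:-→d4:-→d5:-→d6:-→d7:-→d8:-→d9:-→d10:-→d11:-→d12:-→d13:-→d14:-→d15:-→d16:H3→d17:-→d18:-→d19:-→d20:-→d21:-→d22:-→d23:-→d24:-→d25:-→d26:-→d27:-→d28:H0→d29:- -> H0
  - 192.0.0.0/2 clear@2
  lookup 128.178.8.244: bits 10000000101100100000100011110100 walk d0:H0→d1:-→d2:-→d3:-→d4:-→d5:-→d6:-→d7:-→d8:-→d9:-→d10:-→d11:-→d12:-→d13:-→d14:-→d15:-→d16:H3→d17:-→d18:-→d19:-→d20:-→d21:-→d22:-→d23:-→d24:-→d25:-→d26:-→d27:-→d28:H0→d29:-→d30:-→d31:-→d32:H3 -> H3
  - 128.178.8.240/28 clear@28

== LOOKUPS ==
["H0","H4","H6","H0","H0","H4","H0","H0","H0","H6","H6","H0","H6","H0","H3"]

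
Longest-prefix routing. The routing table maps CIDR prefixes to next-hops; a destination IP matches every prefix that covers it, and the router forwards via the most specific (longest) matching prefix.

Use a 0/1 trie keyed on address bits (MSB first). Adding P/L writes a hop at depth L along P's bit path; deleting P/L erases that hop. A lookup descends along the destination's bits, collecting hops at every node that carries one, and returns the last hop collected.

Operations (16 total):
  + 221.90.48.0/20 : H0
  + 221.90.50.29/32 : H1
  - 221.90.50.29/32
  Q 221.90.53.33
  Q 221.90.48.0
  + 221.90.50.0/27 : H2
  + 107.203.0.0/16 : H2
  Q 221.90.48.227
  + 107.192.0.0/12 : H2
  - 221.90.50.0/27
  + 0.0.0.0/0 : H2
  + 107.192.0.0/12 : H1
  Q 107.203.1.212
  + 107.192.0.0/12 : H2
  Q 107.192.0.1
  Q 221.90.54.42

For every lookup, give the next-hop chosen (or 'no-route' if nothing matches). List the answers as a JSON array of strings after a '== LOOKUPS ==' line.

Trace:
  + 221.90.48.0/20 (H0) depth=20
  + 221.90.50.29/32 (H1) depth=32
  del 221.90.50.29/32 (clear depth 32)
  lookup 221.90.53.33: bits 110111010101101000110 walk d0:-→d1:-→d2:-→d3:-→d4:-→d5:-→d6:-→d7:-→d8:-→d9:-→d10:-→d11:-→d12:-→d13:-→d14:-→d15:-→d16:-→d17:-→d18:-→d19:-→d20:H0→d21:- -> H0
  lookup 221.90.48.0: bits 1101110101011010001100 walk d0:-→d1:-→d2:-→d3:-→d4:-→d5:-→d6:-→d7:-→d8:-→d9:-→d10:-→d11:-→d12:-→d13:-→d14:-→d15:-→d16:-→d17:-→d18:-→d19:-→d20:H0→d21:-→d22:- -> H0
  + 221.90.50.0/27 (H2) depth=27
  + 107.203.0.0/16 (H2) depth=16
  lookup 221.90.48.227: bits 1101110101011010001100 walk d0:-→d1:-→d2:-→d3:-→d4:-→d5:-→d6:-→d7:-→d8:-→d9:-→d10:-→d11:-→d12:-→d13:-→d14:-→d15:-→d16:-→d17:-→d18:-→d19:-→d20:H0→d21:-→d22:- -> H0
  + 107.192.0.0/12 (H2) depth=12
  del 221.90.50.0/27 (clear depth 27)
  + 0.0.0.0/0 (H2) depth=0
  + 107.192.0.0/12 (H1) depth=12
  lookup 107.203.1.212: bits 0110101111001011 walk d0:H2→d1:-→d2:-→d3:-→d4:-→d5:-→d6:-→d7:-→d8:-→d9:-→d10:-→d11:-→d12:H1→d13:-→d14:-→d15:-→d16:H2 -> H2
  + 107.192.0.0/12 (H2) depth=12
  lookup 107.192.0.1: bits 011010111100 walk d0:H2→d1:-→d2:-→d3:-→d4:-→d5:-→d6:-→d7:-→d8:-→d9:-→d10:-→d11:-→d12:H2 -> H2
  lookup 221.90.54.42: bits 110111010101101000110 walk d0:H2→d1:-→d2:-→d3:-→d4:-→d5:-→d6:-→d7:-→d8:-→d9:-→d10:-→d11:-→d12:-→d13:-→d14:-→d15:-→d16:-→d17:-→d18:-→d19:-→d20:H0→d21:- -> H0

== LOOKUPS ==
["H0","H0","H0","H2","H2","H0"]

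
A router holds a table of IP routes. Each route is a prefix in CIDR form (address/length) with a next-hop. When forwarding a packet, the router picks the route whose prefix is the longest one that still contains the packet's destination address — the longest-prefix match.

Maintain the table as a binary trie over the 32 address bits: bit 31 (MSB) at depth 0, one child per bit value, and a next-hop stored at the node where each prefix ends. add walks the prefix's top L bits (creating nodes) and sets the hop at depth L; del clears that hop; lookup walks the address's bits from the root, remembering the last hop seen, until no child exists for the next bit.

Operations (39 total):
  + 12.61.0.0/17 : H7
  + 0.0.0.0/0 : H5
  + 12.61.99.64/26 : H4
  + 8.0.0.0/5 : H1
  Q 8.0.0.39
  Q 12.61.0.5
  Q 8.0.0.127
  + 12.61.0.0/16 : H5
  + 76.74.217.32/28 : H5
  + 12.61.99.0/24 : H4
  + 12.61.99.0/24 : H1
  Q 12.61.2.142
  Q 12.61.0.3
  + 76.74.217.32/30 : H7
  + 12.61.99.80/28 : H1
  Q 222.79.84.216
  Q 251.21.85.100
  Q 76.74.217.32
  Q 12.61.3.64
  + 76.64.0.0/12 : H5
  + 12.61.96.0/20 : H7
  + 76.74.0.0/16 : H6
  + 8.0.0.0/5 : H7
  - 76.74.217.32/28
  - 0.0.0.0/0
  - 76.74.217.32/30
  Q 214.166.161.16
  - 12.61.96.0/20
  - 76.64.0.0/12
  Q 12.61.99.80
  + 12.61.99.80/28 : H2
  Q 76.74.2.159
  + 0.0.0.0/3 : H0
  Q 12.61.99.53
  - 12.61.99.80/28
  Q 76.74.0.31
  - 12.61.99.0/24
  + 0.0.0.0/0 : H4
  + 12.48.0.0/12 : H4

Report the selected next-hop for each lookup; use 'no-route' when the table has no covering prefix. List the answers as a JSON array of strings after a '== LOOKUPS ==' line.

Trace:
  add 12.61.0.0/17 -> H7 at depth 17
  add 0.0.0.0/0 -> H5 at depth 0
  add 12.61.99.64/26 -> H4 at depth 26
  add 8.0.0.0/5 -> H1 at depth 5
  ? 8.0.0.39  path d0:H5→d1:-→d2:-→d3:-→d4:-→d5:H1  best=H1
  ? 12.61.0.5  path d0:H5→d1:-→d2:-→d3:-→d4:-→d5:H1→d6:-→d7:-→d8:-→d9:-→d10:-→d11:-→d12:-→d13:-→d14:-→d15:-→d16:-→d17:H7  best=H7
  ? 8.0.0.127  path d0:H5→d1:-→d2:-→d3:-→d4:-→d5:H1  best=H1
  add 12.61.0.0/16 -> H5 at depth 16
  add 76.74.217.32/28 -> H5 at depth 28
  add 12.61.99.0/24 -> H4 at depth 24
  add 12.61.99.0/24 -> H1 at depth 24
  ? 12.61.2.142  path d0:H5→d1:-→d2:-→d3:-→d4:-→d5:H1→d6:-→d7:-→d8:-→d9:-→d10:-→d11:-→d12:-→d13:-→d14:-→d15:-→d16:H5→d17:H7  best=H7
  ? 12.61.0.3  path d0:H5→d1:-→d2:-→d3:-→d4:-→d5:H1→d6:-→d7:-→d8:-→d9:-→d10:-→d11:-→d12:-→d13:-→d14:-→d15:-→d16:H5→d17:H7  best=H7
  add 76.74.217.32/30 -> H7 at depth 30
  add 12.61.99.80/28 -> H1 at depth 28
  ? 222.79.84.216  path d0:H5  best=H5
  ? 251.21.85.100  path d0:H5  best=H5
  ? 76.74.217.32  path d0:H5→d1:-→d2:-→d3:-→d4:-→d5:-→d6:-→d7:-→d8:-→d9:-→d10:-→d11:-→d12:-→d13:-→d14:-→d15:-→d16:-→d17:-→d18:-→d19:-→d20:-→d21:-→d22:-→d23:-→d24:-→d25:-→d26:-→d27:-→d28:H5→d29:-→d30:H7  best=H7
  ? 12.61.3.64  path d0:H5→d1:-→d2:-→d3:-→d4:-→d5:H1→d6:-→d7:-→d8:-→d9:-→d10:-→d11:-→d12:-→d13:-→d14:-→d15:-→d16:H5→d17:H7  best=H7
  add 76.64.0.0/12 -> H5 at depth 12
  add 12.61.96.0/20 -> H7 at depth 20
  add 76.74.0.0/16 -> H6 at depth 16
  add 8.0.0.0/5 -> H7 at depth 5
  - 76.74.217.32/28 clear@28
  - 0.0.0.0/0 clear@0
  - 76.74.217.32/30 clear@30
  ? 214.166.161.16  path d0:-  best=no-route
  - 12.61.96.0/20 clear@20
  - 76.64.0.0/12 clear@12
  ? 12.61.99.80  path d0:-→d1:-→d2:-→d3:-→d4:-→d5:H7→d6:-→d7:-→d8:-→d9:-→d10:-→d11:-→d12:-→d13:-→d14:-→d15:-→d16:H5→d17:H7→d18:-→d19:-→d20:-→d21:-→d22:-→d23:-→d24:H1→d25:-→d26:H4→d27:-→d28:H1  best=H1
  add 12.61.99.80/28 -> H2 at depth 28
  ? 76.74.2.159  path d0:-→d1:-→d2:-→d3:-→d4:-→d5:-→d6:-→d7:-→d8:-→d9:-→d10:-→d11:-→d12:-→d13:-→d14:-→d15:-→d16:H6  best=H6
  add 0.0.0.0/3 -> H0 at depth 3
  ? 12.61.99.53  path d0:-→d1:-→d2:-→d3:H0→d4:-→d5:H7→d6:-→d7:-→d8:-→d9:-→d10:-→d11:-→d12:-→d13:-→d14:-→d15:-→d16:H5→d17:H7→d18:-→d19:-→d20:-→d21:-→d22:-→d23:-→d24:H1→d25:-  best=H1
  - 12.61.99.80/28 clear@28
  ? 76.74.0.31  path d0:-→d1:-→d2:-→d3:-→d4:-→d5:-→d6:-→d7:-→d8:-→d9:-→d10:-→d11:-→d12:-→d13:-→d14:-→d15:-→d16:H6  best=H6
  - 12.61.99.0/24 clear@24
  add 0.0.0.0/0 -> H4 at depth 0
  add 12.48.0.0/12 -> H4 at depth 12

== LOOKUPS ==
["H1","H7","H1","H7","H7","H5","H5","H7","H7","no-route","H1","H6","H1","H6"]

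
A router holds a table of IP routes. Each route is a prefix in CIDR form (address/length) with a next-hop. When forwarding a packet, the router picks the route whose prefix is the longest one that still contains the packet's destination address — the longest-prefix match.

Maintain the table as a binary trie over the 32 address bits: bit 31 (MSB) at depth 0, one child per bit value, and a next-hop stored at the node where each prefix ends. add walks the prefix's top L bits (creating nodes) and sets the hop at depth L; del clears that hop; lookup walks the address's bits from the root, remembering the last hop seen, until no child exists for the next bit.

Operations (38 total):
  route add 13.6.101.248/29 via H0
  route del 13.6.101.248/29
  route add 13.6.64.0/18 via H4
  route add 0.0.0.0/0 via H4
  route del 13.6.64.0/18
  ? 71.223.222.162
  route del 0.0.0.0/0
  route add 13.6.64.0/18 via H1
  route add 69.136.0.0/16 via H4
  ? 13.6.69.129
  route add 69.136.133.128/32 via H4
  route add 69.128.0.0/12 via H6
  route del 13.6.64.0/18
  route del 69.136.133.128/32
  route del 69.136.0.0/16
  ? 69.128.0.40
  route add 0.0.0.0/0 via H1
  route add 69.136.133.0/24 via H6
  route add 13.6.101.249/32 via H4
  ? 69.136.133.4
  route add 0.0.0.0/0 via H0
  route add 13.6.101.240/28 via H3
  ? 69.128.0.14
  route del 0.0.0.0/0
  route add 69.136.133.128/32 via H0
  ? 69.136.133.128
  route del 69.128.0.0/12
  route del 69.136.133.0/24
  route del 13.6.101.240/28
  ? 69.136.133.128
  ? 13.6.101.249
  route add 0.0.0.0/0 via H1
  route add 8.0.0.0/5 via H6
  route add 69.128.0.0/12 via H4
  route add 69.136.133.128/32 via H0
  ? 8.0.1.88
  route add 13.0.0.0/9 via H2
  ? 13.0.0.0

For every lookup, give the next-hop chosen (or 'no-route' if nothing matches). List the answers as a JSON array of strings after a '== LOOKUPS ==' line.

Trace:
  + 13.6.101.248/29 (H0) depth=29
  - 13.6.101.248/29 clear@29
  + 13.6.64.0/18 (H4) depth=18
  + 0.0.0.0/0 (H4) depth=0
  - 13.6.64.0/18 clear@18
  ? 71.223.222.162  path d0:H4→d1:-  best=H4
  - 0.0.0.0/0 clear@0
  + 13.6.64.0/18 (H1) depth=18
  + 69.136.0.0/16 (H4) depth=16
  ? 13.6.69.129  path d0:-→d1:-→d2:-→d3:-→d4:-→d5:-→d6:-→d7:-→d8:-→d9:-→d10:-→d11:-→d12:-→d13:-→d14:-→d15:-→d16:-→d17:-→d18:H1  best=H1
  + 69.136.133.128/32 (H4) depth=32
  + 69.128.0.0/12 (H6) depth=12
  - 13.6.64.0/18 clear@18
  - 69.136.133.128/32 clear@32
  - 69.136.0.0/16 clear@16
  ? 69.128.0.40  path d0:-→d1:-→d2:-→d3:-→d4:-→d5:-→d6:-→d7:-→d8:-→d9:-→d10:-→d11:-→d12:H6  best=H6
  + 0.0.0.0/0 (H1) depth=0
  + 69.136.133.0/24 (H6) depth=24
  + 13.6.101.249/32 (H4) depth=32
  ? 69.136.133.4  path d0:H1→d1:-→d2:-→d3:-→d4:-→d5:-→d6:-→d7:-→d8:-→d9:-→d10:-→d11:-→d12:H6→d13:-→d14:-→d15:-→d16:-→d17:-→d18:-→d19:-→d20:-→d21:-→d22:-→d23:-→d24:H6  best=H6
  + 0.0.0.0/0 (H0) depth=0
  + 13.6.101.240/28 (H3) depth=28
  ? 69.128.0.14  path d0:H0→d1:-→d2:-→d3:-→d4:-→d5:-→d6:-→d7:-→d8:-→d9:-→d10:-→d11:-→d12:H6  best=H6
  - 0.0.0.0/0 clear@0
  + 69.136.133.128/32 (H0) depth=32
  ? 69.136.133.128  path d0:-→d1:-→d2:-→d3:-→d4:-→d5:-→d6:-→d7:-→d8:-→d9:-→d10:-→d11:-→d12:H6→d13:-→d14:-→d15:-→d16:-→d17:-→d18:-→d19:-→d20:-→d21:-→d22:-→d23:-→d24:H6→d25:-→d26:-→d27:-→d28:-→d29:-→d30:-→d31:-→d32:H0  best=H0
  - 69.128.0.0/12 clear@12
  - 69.136.133.0/24 clear@24
  - 13.6.101.240/28 clear@28
  ? 69.136.133.128  path d0:-→d1:-→d2:-→d3:-→d4:-→d5:-→d6:-→d7:-→d8:-→d9:-→d10:-→d11:-→d12:-→d13:-→d14:-→d15:-→d16:-→d17:-→d18:-→d19:-→d20:-→d21:-→d22:-→d23:-→d24:-→d25:-→d26:-→d27:-→d28:-→d29:-→d30:-→d31:-→d32:H0  best=H0
  ? 13.6.101.249  path d0:-→d1:-→d2:-→d3:-→d4:-→d5:-→d6:-→d7:-→d8:-→d9:-→d10:-→d11:-→d12:-→d13:-→d14:-→d15:-→d16:-→d17:-→d18:-→d19:-→d20:-→d21:-→d22:-→d23:-→d24:-→d25:-→d26:-→d27:-→d28:-→d29:-→d30:-→d31:-→d32:H4  best=H4
  + 0.0.0.0/0 (H1) depth=0
  + 8.0.0.0/5 (H6) depth=5
  + 69.128.0.0/12 (H4) depth=12
  + 69.136.133.128/32 (H0) depth=32
  ? 8.0.1.88  path d0:H1→d1:-→d2:-→d3:-→d4:-→d5:H6  best=H6
  + 13.0.0.0/9 (H2) depth=9
  ? 13.0.0.0  path d0:H1→d1:-→d2:-→d3:-→d4:-→d5:H6→d6:-→d7:-→d8:-→d9:H2→d10:-→d11:-→d12:-→d13:-  best=H2

== LOOKUPS ==
["H4","H1","H6","H6","H6","H0","H0","H4","H6","H2"]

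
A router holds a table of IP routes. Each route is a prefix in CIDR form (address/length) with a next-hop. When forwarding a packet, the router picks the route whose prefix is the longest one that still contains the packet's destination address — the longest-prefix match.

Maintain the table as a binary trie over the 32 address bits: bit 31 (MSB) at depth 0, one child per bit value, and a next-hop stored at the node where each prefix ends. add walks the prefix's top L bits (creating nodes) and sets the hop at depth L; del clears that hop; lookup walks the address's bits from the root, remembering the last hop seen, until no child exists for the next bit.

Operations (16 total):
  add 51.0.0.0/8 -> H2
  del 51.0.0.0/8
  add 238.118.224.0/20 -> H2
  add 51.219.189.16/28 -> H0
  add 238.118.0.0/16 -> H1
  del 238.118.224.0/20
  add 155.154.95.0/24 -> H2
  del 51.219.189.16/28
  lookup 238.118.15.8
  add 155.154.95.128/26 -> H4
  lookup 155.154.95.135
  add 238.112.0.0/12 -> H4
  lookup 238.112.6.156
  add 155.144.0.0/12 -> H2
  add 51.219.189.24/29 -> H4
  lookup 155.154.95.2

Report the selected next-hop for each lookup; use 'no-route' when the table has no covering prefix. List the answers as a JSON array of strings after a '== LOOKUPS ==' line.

Apply in order:
  + 51.0.0.0/8 (H2) depth=8
  - 51.0.0.0/8 clear@8
  + 238.118.224.0/20 (H2) depth=20
  + 51.219.189.16/28 (H0) depth=28
  + 238.118.0.0/16 (H1) depth=16
  - 238.118.224.0/20 clear@20
  + 155.154.95.0/24 (H2) depth=24
  - 51.219.189.16/28 clear@28
  Q 238.118.15.8: descend 1110111001110110 ; hops seen [H1] ; pick H1
  + 155.154.95.128/26 (H4) depth=26
  Q 155.154.95.135: descend 10011011100110100101111110 ; hops seen [H2,H4] ; pick H4
  + 238.112.0.0/12 (H4) depth=12
  Q 238.112.6.156: descend 1110111001110 ; hops seen [H4] ; pick H4
  + 155.144.0.0/12 (H2) depth=12
  + 51.219.189.24/29 (H4) depth=29
  Q 155.154.95.2: descend 100110111001101001011111 ; hops seen [H2,H2] ; pick H2

== LOOKUPS ==
["H1","H4","H4","H2"]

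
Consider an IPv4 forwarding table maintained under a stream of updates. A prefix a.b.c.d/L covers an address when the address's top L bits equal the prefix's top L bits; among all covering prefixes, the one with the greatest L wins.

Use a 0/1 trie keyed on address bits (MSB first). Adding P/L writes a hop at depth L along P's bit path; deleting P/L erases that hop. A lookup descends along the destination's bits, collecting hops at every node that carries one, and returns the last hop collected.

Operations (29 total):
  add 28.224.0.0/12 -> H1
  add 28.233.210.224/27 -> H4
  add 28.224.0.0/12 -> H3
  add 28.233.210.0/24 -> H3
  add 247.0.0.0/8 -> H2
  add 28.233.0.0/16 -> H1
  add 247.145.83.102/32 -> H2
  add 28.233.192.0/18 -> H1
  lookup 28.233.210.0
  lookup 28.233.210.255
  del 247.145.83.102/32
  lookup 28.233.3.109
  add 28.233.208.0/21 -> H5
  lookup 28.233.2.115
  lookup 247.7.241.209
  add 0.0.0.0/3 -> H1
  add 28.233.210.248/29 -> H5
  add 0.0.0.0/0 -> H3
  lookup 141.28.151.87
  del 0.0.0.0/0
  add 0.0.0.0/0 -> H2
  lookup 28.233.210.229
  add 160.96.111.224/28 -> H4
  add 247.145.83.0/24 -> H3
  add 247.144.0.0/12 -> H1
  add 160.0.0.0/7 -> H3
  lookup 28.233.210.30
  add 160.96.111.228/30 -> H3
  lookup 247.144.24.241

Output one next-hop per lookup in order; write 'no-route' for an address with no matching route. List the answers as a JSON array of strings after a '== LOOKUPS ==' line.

Trace:
  + 28.224.0.0/12 (H1) depth=12
  + 28.233.210.224/27 (H4) depth=27
  + 28.224.0.0/12 (H3) depth=12
  + 28.233.210.0/24 (H3) depth=24
  + 247.0.0.0/8 (H2) depth=8
  + 28.233.0.0/16 (H1) depth=16
  + 247.145.83.102/32 (H2) depth=32
  + 28.233.192.0/18 (H1) depth=18
  lookup 28.233.210.0: bits 000111001110100111010010 walk d0:-→d1:-→d2:-→d3:-→d4:-→d5:-→d6:-→d7:-→d8:-→d9:-→d10:-→d11:-→d12:H3→d13:-→d14:-→d15:-→d16:H1→d17:-→d18:H1→d19:-→d20:-→d21:-→d22:-→d23:-→d24:H3 -> H3
  lookup 28.233.210.255: bits 000111001110100111010010111 walk d0:-→d1:-→d2:-→d3:-→d4:-→d5:-→d6:-→d7:-→d8:-→d9:-→d10:-→d11:-→d12:H3→d13:-→d14:-→d15:-→d16:H1→d17:-→d18:H1→d19:-→d20:-→d21:-→d22:-→d23:-→d24:H3→d25:-→d26:-→d27:H4 -> H4
  - 247.145.83.102/32 clear@32
  lookup 28.233.3.109: bits 0001110011101001 walk d0:-→d1:-→d2:-→d3:-→d4:-→d5:-→d6:-→d7:-→d8:-→d9:-→d10:-→d11:-→d12:H3→d13:-→d14:-→d15:-→d16:H1 -> H1
  + 28.233.208.0/21 (H5) depth=21
  lookup 28.233.2.115: bits 0001110011101001 walk d0:-→d1:-→d2:-→d3:-→d4:-→d5:-→d6:-→d7:-→d8:-→d9:-→d10:-→d11:-→d12:H3→d13:-→d14:-→d15:-→d16:H1 -> H1
  lookup 247.7.241.209: bits 11110111 walk d0:-→d1:-→d2:-→d3:-→d4:-→d5:-→d6:-→d7:-→d8:H2 -> H2
  + 0.0.0.0/3 (H1) depth=3
  + 28.233.210.248/29 (H5) depth=29
  + 0.0.0.0/0 (H3) depth=0
  lookup 141.28.151.87: bits 1 walk d0:H3→d1:- -> H3
  - 0.0.0.0/0 clear@0
  + 0.0.0.0/0 (H2) depth=0
  lookup 28.233.210.229: bits 000111001110100111010010111 walk d0:H2→d1:-→d2:-→d3:H1→d4:-→d5:-→d6:-→d7:-→d8:-→d9:-→d10:-→d11:-→d12:H3→d13:-→d14:-→d15:-→d16:H1→d17:-→d18:H1→d19:-→d20:-→d21:H5→d22:-→d23:-→d24:H3→d25:-→d26:-→d27:H4 -> H4
  + 160.96.111.224/28 (H4) depth=28
  + 247.145.83.0/24 (H3) depth=24
  + 247.144.0.0/12 (H1) depth=12
  + 160.0.0.0/7 (H3) depth=7
  lookup 28.233.210.30: bits 000111001110100111010010 walk d0:H2→d1:-→d2:-→d3:H1→d4:-→d5:-→d6:-→d7:-→d8:-→d9:-→d10:-→d11:-→d12:H3→d13:-→d14:-→d15:-→d16:H1→d17:-→d18:H1→d19:-→d20:-→d21:H5→d22:-→d23:-→d24:H3 -> H3
  + 160.96.111.228/30 (H3) depth=30
  lookup 247.144.24.241: bits 111101111001000 walk d0:H2→d1:-→d2:-→d3:-→d4:-→d5:-→d6:-→d7:-→d8:H2→d9:-→d10:-→d11:-→d12:H1→d13:-→d14:-→d15:- -> H1

== LOOKUPS ==
["H3","H4","H1","H1","H2","H3","H4","H3","H1"]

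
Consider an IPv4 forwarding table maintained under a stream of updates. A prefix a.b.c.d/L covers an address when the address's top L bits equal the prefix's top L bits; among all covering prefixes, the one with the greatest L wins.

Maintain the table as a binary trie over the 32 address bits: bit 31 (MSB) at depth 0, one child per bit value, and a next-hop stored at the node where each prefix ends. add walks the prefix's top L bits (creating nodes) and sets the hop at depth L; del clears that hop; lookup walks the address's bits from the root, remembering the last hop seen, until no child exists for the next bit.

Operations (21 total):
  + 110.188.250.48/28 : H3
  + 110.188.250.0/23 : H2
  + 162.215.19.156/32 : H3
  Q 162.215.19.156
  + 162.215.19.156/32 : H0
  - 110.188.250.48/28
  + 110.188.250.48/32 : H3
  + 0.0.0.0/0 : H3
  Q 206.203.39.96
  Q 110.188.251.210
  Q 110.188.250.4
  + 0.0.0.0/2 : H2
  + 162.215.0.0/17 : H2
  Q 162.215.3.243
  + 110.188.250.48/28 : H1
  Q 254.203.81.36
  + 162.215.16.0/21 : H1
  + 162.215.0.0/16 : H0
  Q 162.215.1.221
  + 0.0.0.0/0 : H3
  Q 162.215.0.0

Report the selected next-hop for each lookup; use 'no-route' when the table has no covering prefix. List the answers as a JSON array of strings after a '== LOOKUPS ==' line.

Trace:
  add 110.188.250.48/28 -> H3 at depth 28
  add 110.188.250.0/23 -> H2 at depth 23
  add 162.215.19.156/32 -> H3 at depth 32
  Q 162.215.19.156: descend 10100010110101110001001110011100 ; hops seen [H3] ; pick H3
  add 162.215.19.156/32 -> H0 at depth 32
  - 110.188.250.48/28 clear@28
  add 110.188.250.48/32 -> H3 at depth 32
  add 0.0.0.0/0 -> H3 at depth 0
  Q 206.203.39.96: descend 1 ; hops seen [H3] ; pick H3
  Q 110.188.251.210: descend 01101110101111001111101 ; hops seen [H3,H2] ; pick H2
  Q 110.188.250.4: descend 01101110101111001111101000 ; hops seen [H3,H2] ; pick H2
  add 0.0.0.0/2 -> H2 at depth 2
  add 162.215.0.0/17 -> H2 at depth 17
  Q 162.215.3.243: descend 1010001011010111000 ; hops seen [H3,H2] ; pick H2
  add 110.188.250.48/28 -> H1 at depth 28
  Q 254.203.81.36: descend 1 ; hops seen [H3] ; pick H3
  add 162.215.16.0/21 -> H1 at depth 21
  add 162.215.0.0/16 -> H0 at depth 16
  Q 162.215.1.221: descend 1010001011010111000 ; hops seen [H3,H0,H2] ; pick H2
  add 0.0.0.0/0 -> H3 at depth 0
  Q 162.215.0.0: descend 1010001011010111000 ; hops seen [H3,H0,H2] ; pick H2

== LOOKUPS ==
["H3","H3","H2","H2","H2","H3","H2","H2"]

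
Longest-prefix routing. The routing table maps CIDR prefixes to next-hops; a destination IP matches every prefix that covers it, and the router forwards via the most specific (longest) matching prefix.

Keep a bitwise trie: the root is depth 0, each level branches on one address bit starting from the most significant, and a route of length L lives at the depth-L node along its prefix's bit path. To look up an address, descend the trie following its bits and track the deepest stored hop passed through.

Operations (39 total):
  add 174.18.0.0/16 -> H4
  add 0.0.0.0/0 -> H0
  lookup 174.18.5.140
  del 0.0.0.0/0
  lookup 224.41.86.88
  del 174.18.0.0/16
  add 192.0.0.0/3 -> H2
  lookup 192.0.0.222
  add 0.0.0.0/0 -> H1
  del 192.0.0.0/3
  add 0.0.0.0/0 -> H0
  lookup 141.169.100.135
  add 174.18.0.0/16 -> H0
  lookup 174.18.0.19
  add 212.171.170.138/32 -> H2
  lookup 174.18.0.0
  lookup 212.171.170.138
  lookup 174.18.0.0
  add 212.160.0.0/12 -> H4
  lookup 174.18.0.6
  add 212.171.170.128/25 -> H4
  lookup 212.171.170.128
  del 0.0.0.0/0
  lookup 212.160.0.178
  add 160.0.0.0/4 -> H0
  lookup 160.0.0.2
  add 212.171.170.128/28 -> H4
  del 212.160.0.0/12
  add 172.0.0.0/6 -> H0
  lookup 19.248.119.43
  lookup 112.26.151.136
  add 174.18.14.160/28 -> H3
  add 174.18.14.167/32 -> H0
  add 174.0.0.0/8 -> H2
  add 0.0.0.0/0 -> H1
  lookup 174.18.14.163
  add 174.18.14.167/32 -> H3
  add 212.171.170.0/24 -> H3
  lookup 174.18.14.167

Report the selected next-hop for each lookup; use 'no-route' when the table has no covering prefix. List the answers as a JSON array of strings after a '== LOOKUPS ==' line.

Trace:
  + 174.18.0.0/16 (H4) depth=16
  + 0.0.0.0/0 (H0) depth=0
  lookup 174.18.5.140: bits 1010111000010010 walk d0:H0→d1:-→d2:-→d3:-→d4:-→d5:-→d6:-→d7:-→d8:-→d9:-→d10:-→d11:-→d12:-→d13:-→d14:-→d15:-→d16:H4 -> H4
  del 0.0.0.0/0 (clear depth 0)
  lookup 224.41.86.88: bits 1 walk d0:-→d1:- -> no-route
  del 174.18.0.0/16 (clear depth 16)
  + 192.0.0.0/3 (H2) depth=3
  lookup 192.0.0.222: bits 110 walk d0:-→d1:-→d2:-→d3:H2 -> H2
  + 0.0.0.0/0 (H1) depth=0
  del 192.0.0.0/3 (clear depth 3)
  + 0.0.0.0/0 (H0) depth=0
  lookup 141.169.100.135: bits 10 walk d0:H0→d1:-→d2:- -> H0
  + 174.18.0.0/16 (H0) depth=16
  lookup 174.18.0.19: bits 1010111000010010 walk d0:H0→d1:-→d2:-→d3:-→d4:-→d5:-→d6:-→d7:-→d8:-→d9:-→d10:-→d11:-→d12:-→d13:-→d14:-→d15:-→d16:H0 -> H0
  + 212.171.170.138/32 (H2) depth=32
  lookup 174.18.0.0: bits 1010111000010010 walk d0:H0→d1:-→d2:-→d3:-→d4:-→d5:-→d6:-→d7:-→d8:-→d9:-→d10:-→d11:-→d12:-→d13:-→d14:-→d15:-→d16:H0 -> H0
  lookup 212.171.170.138: bits 11010100101010111010101010001010 walk d0:H0→d1:-→d2:-→d3:-→d4:-→d5:-→d6:-→d7:-→d8:-→d9:-→d10:-→d11:-→d12:-→d13:-→d14:-→d15:-→d16:-→d17:-→d18:-→d19:-→d20:-→d21:-→d22:-→d23:-→d24:-→d25:-→d26:-→d27:-→d28:-→d29:-→d30:-→d31:-→d32:H2 -> H2
  lookup 174.18.0.0: bits 1010111000010010 walk d0:H0→d1:-→d2:-→d3:-→d4:-→d5:-→d6:-→d7:-→d8:-→d9:-→d10:-→d11:-→d12:-→d13:-→d14:-→d15:-→d16:H0 -> H0
  + 212.160.0.0/12 (H4) depth=12
  lookup 174.18.0.6: bits 1010111000010010 walk d0:H0→d1:-→d2:-→d3:-→d4:-→d5:-→d6:-→d7:-→d8:-→d9:-→d10:-→d11:-→d12:-→d13:-→d14:-→d15:-→d16:H0 -> H0
  + 212.171.170.128/25 (H4) depth=25
  lookup 212.171.170.128: bits 1101010010101011101010101000 walk d0:H0→d1:-→d2:-→d3:-→d4:-→d5:-→d6:-→d7:-→d8:-→d9:-→d10:-→d11:-→d12:H4→d13:-→d14:-→d15:-→d16:-→d17:-→d18:-→d19:-→d20:-→d21:-→d22:-→d23:-→d24:-→d25:H4→d26:-→d27:-→d28:- -> H4
  del 0.0.0.0/0 (clear depth 0)
  lookup 212.160.0.178: bits 110101001010 walk d0:-→d1:-→d2:-→d3:-→d4:-→d5:-→d6:-→d7:-→d8:-→d9:-→d10:-→d11:-→d12:H4 -> H4
  + 160.0.0.0/4 (H0) depth=4
  lookup 160.0.0.2: bits 1010 walk d0:-→d1:-→d2:-→d3:-→d4:H0 -> H0
  + 212.171.170.128/28 (H4) depth=28
  del 212.160.0.0/12 (clear depth 12)
  + 172.0.0.0/6 (H0) depth=6
  lookup 19.248.119.43: bits ε walk d0:- -> no-route
  lookup 112.26.151.136: bits ε walk d0:- -> no-route
  + 174.18.14.160/28 (H3) depth=28
  + 174.18.14.167/32 (H0) depth=32
  + 174.0.0.0/8 (H2) depth=8
  + 0.0.0.0/0 (H1) depth=0
  lookup 174.18.14.163: bits 10101110000100100000111010100 walk d0:H1→d1:-→d2:-→d3:-→d4:H0→d5:-→d6:H0→d7:-→d8:H2→d9:-→d10:-→d11:-→d12:-→d13:-→d14:-→d15:-→d16:H0→d17:-→d18:-→d19:-→d20:-→d21:-→d22:-→d23:-→d24:-→d25:-→d26:-→d27:-→d28:H3→d29:- -> H3
  + 174.18.14.167/32 (H3) depth=32
  + 212.171.170.0/24 (H3) depth=24
  lookup 174.18.14.167: bits 10101110000100100000111010100111 walk d0:H1→d1:-→d2:-→d3:-→d4:H0→d5:-→d6:H0→d7:-→d8:H2→d9:-→d10:-→d11:-→d12:-→d13:-→d14:-→d15:-→d16:H0→d17:-→d18:-→d19:-→d20:-→d21:-→d22:-→d23:-→d24:-→d25:-→d26:-→d27:-→d28:H3→d29:-→d30:-→d31:-→d32:H3 -> H3

== LOOKUPS ==
["H4","no-route","H2","H0","H0","H0","H2","H0","H0","H4","H4","H0","no-route","no-route","H3","H3"]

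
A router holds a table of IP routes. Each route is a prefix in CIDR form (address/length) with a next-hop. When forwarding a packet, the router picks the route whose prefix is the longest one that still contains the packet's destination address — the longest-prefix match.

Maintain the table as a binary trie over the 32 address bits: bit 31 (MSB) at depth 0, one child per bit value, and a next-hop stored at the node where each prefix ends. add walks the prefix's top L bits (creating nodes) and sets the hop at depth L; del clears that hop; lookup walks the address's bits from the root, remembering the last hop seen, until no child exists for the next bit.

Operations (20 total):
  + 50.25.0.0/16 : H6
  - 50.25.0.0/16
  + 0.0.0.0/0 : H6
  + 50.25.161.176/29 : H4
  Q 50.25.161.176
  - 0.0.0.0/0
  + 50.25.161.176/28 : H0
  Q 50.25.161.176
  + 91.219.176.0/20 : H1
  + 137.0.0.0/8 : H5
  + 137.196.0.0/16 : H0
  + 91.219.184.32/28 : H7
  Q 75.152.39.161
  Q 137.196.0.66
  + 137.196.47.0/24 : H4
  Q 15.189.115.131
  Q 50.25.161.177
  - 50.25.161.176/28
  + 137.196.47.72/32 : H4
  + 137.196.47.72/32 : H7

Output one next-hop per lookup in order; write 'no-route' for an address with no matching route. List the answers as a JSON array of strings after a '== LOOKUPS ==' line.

Apply in order:
  + 50.25.0.0/16 (H6) depth=16
  - 50.25.0.0/16 clear@16
  + 0.0.0.0/0 (H6) depth=0
  + 50.25.161.176/29 (H4) depth=29
  Q 50.25.161.176: descend 00110010000110011010000110110 ; hops seen [H6,H4] ; pick H4
  - 0.0.0.0/0 clear@0
  + 50.25.161.176/28 (H0) depth=28
  Q 50.25.161.176: descend 00110010000110011010000110110 ; hops seen [H0,H4] ; pick H4
  + 91.219.176.0/20 (H1) depth=20
  + 137.0.0.0/8 (H5) depth=8
  + 137.196.0.0/16 (H0) depth=16
  + 91.219.184.32/28 (H7) depth=28
  Q 75.152.39.161: descend 010 ; hops seen [∅] ; pick no-route
  Q 137.196.0.66: descend 1000100111000100 ; hops seen [H5,H0] ; pick H0
  + 137.196.47.0/24 (H4) depth=24
  Q 15.189.115.131: descend 00 ; hops seen [∅] ; pick no-route
  Q 50.25.161.177: descend 00110010000110011010000110110 ; hops seen [H0,H4] ; pick H4
  - 50.25.161.176/28 clear@28
  + 137.196.47.72/32 (H4) depth=32
  + 137.196.47.72/32 (H7) depth=32

== LOOKUPS ==
["H4","H4","no-route","H0","no-route","H4"]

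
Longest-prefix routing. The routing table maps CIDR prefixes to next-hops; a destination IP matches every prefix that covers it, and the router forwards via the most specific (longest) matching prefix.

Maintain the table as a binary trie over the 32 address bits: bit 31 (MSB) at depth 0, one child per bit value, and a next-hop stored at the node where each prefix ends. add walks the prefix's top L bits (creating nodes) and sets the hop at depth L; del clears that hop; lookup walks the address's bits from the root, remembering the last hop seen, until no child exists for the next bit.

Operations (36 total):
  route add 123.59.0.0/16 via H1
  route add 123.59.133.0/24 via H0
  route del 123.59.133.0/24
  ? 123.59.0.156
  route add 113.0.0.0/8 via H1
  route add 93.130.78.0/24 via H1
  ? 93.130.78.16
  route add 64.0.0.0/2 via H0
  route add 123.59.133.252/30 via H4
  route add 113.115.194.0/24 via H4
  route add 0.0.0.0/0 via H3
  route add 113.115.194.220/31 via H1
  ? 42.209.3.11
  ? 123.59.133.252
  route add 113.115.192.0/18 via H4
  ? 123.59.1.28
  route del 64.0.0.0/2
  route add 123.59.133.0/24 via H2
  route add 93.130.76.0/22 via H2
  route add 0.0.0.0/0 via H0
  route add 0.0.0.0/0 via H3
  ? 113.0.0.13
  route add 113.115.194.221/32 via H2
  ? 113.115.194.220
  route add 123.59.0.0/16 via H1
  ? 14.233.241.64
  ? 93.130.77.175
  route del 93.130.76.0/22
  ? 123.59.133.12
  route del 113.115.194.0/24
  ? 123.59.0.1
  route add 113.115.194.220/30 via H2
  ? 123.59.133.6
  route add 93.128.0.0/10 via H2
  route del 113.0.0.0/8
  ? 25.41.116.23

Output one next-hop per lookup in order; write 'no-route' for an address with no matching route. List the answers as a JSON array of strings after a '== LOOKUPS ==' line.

Process each operation:
  + 123.59.0.0/16 (H1) depth=16
  + 123.59.133.0/24 (H0) depth=24
  - 123.59.133.0/24 clear@24
  Q 123.59.0.156: descend 0111101100111011 ; hops seen [H1] ; pick H1
  + 113.0.0.0/8 (H1) depth=8
  + 93.130.78.0/24 (H1) depth=24
  Q 93.130.78.16: descend 010111011000001001001110 ; hops seen [H1] ; pick H1
  + 64.0.0.0/2 (H0) depth=2
  + 123.59.133.252/30 (H4) depth=30
  + 113.115.194.0/24 (H4) depth=24
  + 0.0.0.0/0 (H3) depth=0
  + 113.115.194.220/31 (H1) depth=31
  Q 42.209.3.11: descend 0 ; hops seen [H3] ; pick H3
  Q 123.59.133.252: descend 011110110011101110000101111111 ; hops seen [H3,H0,H1,H4] ; pick H4
  + 113.115.192.0/18 (H4) depth=18
  Q 123.59.1.28: descend 0111101100111011 ; hops seen [H3,H0,H1] ; pick H1
  - 64.0.0.0/2 clear@2
  + 123.59.133.0/24 (H2) depth=24
  + 93.130.76.0/22 (H2) depth=22
  + 0.0.0.0/0 (H0) depth=0
  + 0.0.0.0/0 (H3) depth=0
  Q 113.0.0.13: descend 011100010 ; hops seen [H3,H1] ; pick H1
  + 113.115.194.221/32 (H2) depth=32
  Q 113.115.194.220: descend 0111000101110011110000101101110 ; hops seen [H3,H1,H4,H4,H1] ; pick H1
  + 123.59.0.0/16 (H1) depth=16
  Q 14.233.241.64: descend 0 ; hops seen [H3] ; pick H3
  Q 93.130.77.175: descend 0101110110000010010011 ; hops seen [H3,H2] ; pick H2
  - 93.130.76.0/22 clear@22
  Q 123.59.133.12: descend 011110110011101110000101 ; hops seen [H3,H1,H2] ; pick H2
  - 113.115.194.0/24 clear@24
  Q 123.59.0.1: descend 0111101100111011 ; hops seen [H3,H1] ; pick H1
  + 113.115.194.220/30 (H2) depth=30
  Q 123.59.133.6: descend 011110110011101110000101 ; hops seen [H3,H1,H2] ; pick H2
  + 93.128.0.0/10 (H2) depth=10
  - 113.0.0.0/8 clear@8
  Q 25.41.116.23: descend 0 ; hops seen [H3] ; pick H3

== LOOKUPS ==
["H1","H1","H3","H4","H1","H1","H1","H3","H2","H2","H1","H2","H3"]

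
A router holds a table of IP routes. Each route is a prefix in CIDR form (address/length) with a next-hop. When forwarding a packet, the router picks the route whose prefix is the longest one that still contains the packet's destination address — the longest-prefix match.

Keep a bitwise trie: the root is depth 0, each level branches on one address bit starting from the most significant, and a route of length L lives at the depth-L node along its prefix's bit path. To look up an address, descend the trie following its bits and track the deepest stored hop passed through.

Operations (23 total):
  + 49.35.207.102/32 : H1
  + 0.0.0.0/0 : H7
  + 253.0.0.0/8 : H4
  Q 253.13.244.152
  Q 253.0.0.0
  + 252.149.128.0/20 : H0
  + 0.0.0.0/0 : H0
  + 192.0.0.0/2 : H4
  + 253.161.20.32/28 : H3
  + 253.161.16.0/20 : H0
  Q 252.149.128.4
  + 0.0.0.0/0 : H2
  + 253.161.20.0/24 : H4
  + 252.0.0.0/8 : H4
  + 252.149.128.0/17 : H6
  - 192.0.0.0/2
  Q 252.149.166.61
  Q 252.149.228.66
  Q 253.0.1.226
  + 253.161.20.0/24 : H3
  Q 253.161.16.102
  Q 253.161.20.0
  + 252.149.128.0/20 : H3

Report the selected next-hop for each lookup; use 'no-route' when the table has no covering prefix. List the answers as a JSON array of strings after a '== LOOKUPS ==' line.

Process each operation:
  + 49.35.207.102/32 (H1) depth=32
  + 0.0.0.0/0 (H7) depth=0
  + 253.0.0.0/8 (H4) depth=8
  Q 253.13.244.152: descend 11111101 ; hops seen [H7,H4] ; pick H4
  Q 253.0.0.0: descend 11111101 ; hops seen [H7,H4] ; pick H4
  + 252.149.128.0/20 (H0) depth=20
  + 0.0.0.0/0 (H0) depth=0
  + 192.0.0.0/2 (H4) depth=2
  + 253.161.20.32/28 (H3) depth=28
  + 253.161.16.0/20 (H0) depth=20
  Q 252.149.128.4: descend 11111100100101011000 ; hops seen [H0,H4,H0] ; pick H0
  + 0.0.0.0/0 (H2) depth=0
  + 253.161.20.0/24 (H4) depth=24
  + 252.0.0.0/8 (H4) depth=8
  + 252.149.128.0/17 (H6) depth=17
  - 192.0.0.0/2 clear@2
  Q 252.149.166.61: descend 111111001001010110 ; hops seen [H2,H4,H6] ; pick H6
  Q 252.149.228.66: descend 11111100100101011 ; hops seen [H2,H4,H6] ; pick H6
  Q 253.0.1.226: descend 11111101 ; hops seen [H2,H4] ; pick H4
  + 253.161.20.0/24 (H3) depth=24
  Q 253.161.16.102: descend 111111011010000100010 ; hops seen [H2,H4,H0] ; pick H0
  Q 253.161.20.0: descend 11111101101000010001010000 ; hops seen [H2,H4,H0,H3] ; pick H3
  + 252.149.128.0/20 (H3) depth=20

== LOOKUPS ==
["H4","H4","H0","H6","H6","H4","H0","H3"]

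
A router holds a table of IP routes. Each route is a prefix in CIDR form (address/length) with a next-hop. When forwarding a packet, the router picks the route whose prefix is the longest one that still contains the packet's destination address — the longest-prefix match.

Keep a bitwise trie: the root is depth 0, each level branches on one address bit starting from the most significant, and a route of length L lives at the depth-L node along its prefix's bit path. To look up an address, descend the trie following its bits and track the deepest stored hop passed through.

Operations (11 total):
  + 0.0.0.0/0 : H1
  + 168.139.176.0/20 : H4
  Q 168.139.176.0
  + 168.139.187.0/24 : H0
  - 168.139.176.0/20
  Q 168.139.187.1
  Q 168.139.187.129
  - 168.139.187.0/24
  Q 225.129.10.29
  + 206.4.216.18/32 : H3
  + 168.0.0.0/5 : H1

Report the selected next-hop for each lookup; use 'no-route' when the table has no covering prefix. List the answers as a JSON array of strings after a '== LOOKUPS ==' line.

Apply in order:
  + 0.0.0.0/0 (H1) depth=0
  + 168.139.176.0/20 (H4) depth=20
  Q 168.139.176.0: descend 10101000100010111011 ; hops seen [H1,H4] ; pick H4
  + 168.139.187.0/24 (H0) depth=24
  del 168.139.176.0/20 (clear depth 20)
  Q 168.139.187.1: descend 101010001000101110111011 ; hops seen [H1,H0] ; pick H0
  Q 168.139.187.129: descend 101010001000101110111011 ; hops seen [H1,H0] ; pick H0
  del 168.139.187.0/24 (clear depth 24)
  Q 225.129.10.29: descend 1 ; hops seen [H1] ; pick H1
  + 206.4.216.18/32 (H3) depth=32
  + 168.0.0.0/5 (H1) depth=5

== LOOKUPS ==
["H4","H0","H0","H1"]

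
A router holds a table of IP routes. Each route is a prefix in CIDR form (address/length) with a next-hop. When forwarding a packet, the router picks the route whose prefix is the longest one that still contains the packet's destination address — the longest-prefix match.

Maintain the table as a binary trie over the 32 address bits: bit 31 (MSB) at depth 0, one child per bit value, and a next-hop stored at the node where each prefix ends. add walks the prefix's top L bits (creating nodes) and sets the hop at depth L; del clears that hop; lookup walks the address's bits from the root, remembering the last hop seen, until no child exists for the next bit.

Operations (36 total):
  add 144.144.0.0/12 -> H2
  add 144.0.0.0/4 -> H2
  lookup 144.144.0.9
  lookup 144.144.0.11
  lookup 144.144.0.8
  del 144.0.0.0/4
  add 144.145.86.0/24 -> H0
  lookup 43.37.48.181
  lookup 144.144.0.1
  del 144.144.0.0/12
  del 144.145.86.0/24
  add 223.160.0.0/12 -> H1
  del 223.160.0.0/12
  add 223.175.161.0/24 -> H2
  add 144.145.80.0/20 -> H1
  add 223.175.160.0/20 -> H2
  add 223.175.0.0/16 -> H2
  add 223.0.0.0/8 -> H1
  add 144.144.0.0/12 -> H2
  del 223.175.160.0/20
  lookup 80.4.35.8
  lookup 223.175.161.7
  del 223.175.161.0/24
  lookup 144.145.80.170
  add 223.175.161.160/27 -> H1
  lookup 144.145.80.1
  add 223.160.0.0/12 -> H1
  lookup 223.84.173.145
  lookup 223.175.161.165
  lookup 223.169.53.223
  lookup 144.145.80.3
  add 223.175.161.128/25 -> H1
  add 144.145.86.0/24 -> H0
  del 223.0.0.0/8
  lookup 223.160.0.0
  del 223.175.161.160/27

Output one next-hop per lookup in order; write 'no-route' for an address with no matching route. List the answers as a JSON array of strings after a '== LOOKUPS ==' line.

Process each operation:
  + 144.144.0.0/12 (H2) depth=12
  + 144.0.0.0/4 (H2) depth=4
  ? 144.144.0.9  path d0:-→d1:-→d2:-→d3:-→d4:H2→d5:-→d6:-→d7:-→d8:-→d9:-→d10:-→d11:-→d12:H2  best=H2
  ? 144.144.0.11  path d0:-→d1:-→d2:-→d3:-→d4:H2→d5:-→d6:-→d7:-→d8:-→d9:-→d10:-→d11:-→d12:H2  best=H2
  ? 144.144.0.8  path d0:-→d1:-→d2:-→d3:-→d4:H2→d5:-→d6:-→d7:-→d8:-→d9:-→d10:-→d11:-→d12:H2  best=H2
  - 144.0.0.0/4 clear@4
  + 144.145.86.0/24 (H0) depth=24
  ? 43.37.48.181  path d0:-  best=no-route
  ? 144.144.0.1  path d0:-→d1:-→d2:-→d3:-→d4:-→d5:-→d6:-→d7:-→d8:-→d9:-→d10:-→d11:-→d12:H2→d13:-→d14:-→d15:-  best=H2
  - 144.144.0.0/12 clear@12
  - 144.145.86.0/24 clear@24
  + 223.160.0.0/12 (H1) depth=12
  - 223.160.0.0/12 clear@12
  + 223.175.161.0/24 (H2) depth=24
  + 144.145.80.0/20 (H1) depth=20
  + 223.175.160.0/20 (H2) depth=20
  + 223.175.0.0/16 (H2) depth=16
  + 223.0.0.0/8 (H1) depth=8
  + 144.144.0.0/12 (H2) depth=12
  - 223.175.160.0/20 clear@20
  ? 80.4.35.8  path d0:-  best=no-route
  ? 223.175.161.7  path d0:-→d1:-→d2:-→d3:-→d4:-→d5:-→d6:-→d7:-→d8:H1→d9:-→d10:-→d11:-→d12:-→d13:-→d14:-→d15:-→d16:H2→d17:-→d18:-→d19:-→d20:-→d21:-→d22:-→d23:-→d24:H2  best=H2
  - 223.175.161.0/24 clear@24
  ? 144.145.80.170  path d0:-→d1:-→d2:-→d3:-→d4:-→d5:-→d6:-→d7:-→d8:-→d9:-→d10:-→d11:-→d12:H2→d13:-→d14:-→d15:-→d16:-→d17:-→d18:-→d19:-→d20:H1→d21:-  best=H1
  + 223.175.161.160/27 (H1) depth=27
  ? 144.145.80.1  path d0:-→d1:-→d2:-→d3:-→d4:-→d5:-→d6:-→d7:-→d8:-→d9:-→d10:-→d11:-→d12:H2→d13:-→d14:-→d15:-→d16:-→d17:-→d18:-→d19:-→d20:H1→d21:-  best=H1
  + 223.160.0.0/12 (H1) depth=12
  ? 223.84.173.145  path d0:-→d1:-→d2:-→d3:-→d4:-→d5:-→d6:-→d7:-→d8:H1  best=H1
  ? 223.175.161.165  path d0:-→d1:-→d2:-→d3:-→d4:-→d5:-→d6:-→d7:-→d8:H1→d9:-→d10:-→d11:-→d12:H1→d13:-→d14:-→d15:-→d16:H2→d17:-→d18:-→d19:-→d20:-→d21:-→d22:-→d23:-→d24:-→d25:-→d26:-→d27:H1  best=H1
  ? 223.169.53.223  path d0:-→d1:-→d2:-→d3:-→d4:-→d5:-→d6:-→d7:-→d8:H1→d9:-→d10:-→d11:-→d12:H1→d13:-  best=H1
  ? 144.145.80.3  path d0:-→d1:-→d2:-→d3:-→d4:-→d5:-→d6:-→d7:-→d8:-→d9:-→d10:-→d11:-→d12:H2→d13:-→d14:-→d15:-→d16:-→d17:-→d18:-→d19:-→d20:H1→d21:-  best=H1
  + 223.175.161.128/25 (H1) depth=25
  + 144.145.86.0/24 (H0) depth=24
  - 223.0.0.0/8 clear@8
  ? 223.160.0.0  path d0:-→d1:-→d2:-→d3:-→d4:-→d5:-→d6:-→d7:-→d8:-→d9:-→d10:-→d11:-→d12:H1  best=H1
  - 223.175.161.160/27 clear@27

== LOOKUPS ==
["H2","H2","H2","no-route","H2","no-route","H2","H1","H1","H1","H1","H1","H1","H1"]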